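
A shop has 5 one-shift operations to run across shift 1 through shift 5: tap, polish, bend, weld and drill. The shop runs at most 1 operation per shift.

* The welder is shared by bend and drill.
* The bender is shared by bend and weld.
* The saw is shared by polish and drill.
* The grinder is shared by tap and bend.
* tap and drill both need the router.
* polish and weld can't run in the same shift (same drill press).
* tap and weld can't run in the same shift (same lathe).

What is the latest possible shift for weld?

weld at shift 5 is achievable: drill in shift 4, weld in shift 5, tap in shift 1, polish in shift 2, bend in shift 3.

shift 5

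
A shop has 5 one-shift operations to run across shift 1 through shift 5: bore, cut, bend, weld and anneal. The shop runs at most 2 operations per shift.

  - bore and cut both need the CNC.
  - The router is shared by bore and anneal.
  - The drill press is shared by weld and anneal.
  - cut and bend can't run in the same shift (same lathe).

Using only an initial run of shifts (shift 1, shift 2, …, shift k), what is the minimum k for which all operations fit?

3

With at most 2 per shift and 5 operations, at least 3 shifts are needed.
3 works (last occupied shift: shift 3): for example anneal in shift 3, weld in shift 2, bore in shift 1, bend in shift 1, cut in shift 2.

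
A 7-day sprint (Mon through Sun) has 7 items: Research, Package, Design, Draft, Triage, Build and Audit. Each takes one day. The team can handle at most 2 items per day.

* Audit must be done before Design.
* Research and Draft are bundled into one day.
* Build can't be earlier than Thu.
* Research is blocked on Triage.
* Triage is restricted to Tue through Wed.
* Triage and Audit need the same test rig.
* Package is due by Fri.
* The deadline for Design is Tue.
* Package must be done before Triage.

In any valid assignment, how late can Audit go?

Mon

Downstream work caps Audit at Mon.
Audit at Mon is achievable: Research=Wed, Package=Mon, Design=Tue, Triage=Tue, Build=Thu, Draft=Wed, Audit=Mon.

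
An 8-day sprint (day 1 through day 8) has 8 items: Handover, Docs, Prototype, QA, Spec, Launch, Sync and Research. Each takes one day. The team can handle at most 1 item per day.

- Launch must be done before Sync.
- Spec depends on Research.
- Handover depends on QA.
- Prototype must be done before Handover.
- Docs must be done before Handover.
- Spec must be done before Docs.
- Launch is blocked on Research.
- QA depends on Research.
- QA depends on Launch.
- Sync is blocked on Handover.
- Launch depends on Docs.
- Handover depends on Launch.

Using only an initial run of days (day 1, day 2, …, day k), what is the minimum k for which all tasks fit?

The precedence chain requires at least 7 distinct days.
With at most 1 per day and 8 tasks, at least 8 days are needed.
8 works (last occupied day: day 8): for example Research in day 1; Docs in day 3; Launch in day 4; Sync in day 8; Handover in day 7; QA in day 5; Spec in day 2; Prototype in day 6.

8 days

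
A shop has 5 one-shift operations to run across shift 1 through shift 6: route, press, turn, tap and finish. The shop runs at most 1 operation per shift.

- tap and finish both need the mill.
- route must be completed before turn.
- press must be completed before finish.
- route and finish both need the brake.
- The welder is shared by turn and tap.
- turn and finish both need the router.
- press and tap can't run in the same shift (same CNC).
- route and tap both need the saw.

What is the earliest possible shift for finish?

shift 2

Precedence pushes finish to at least shift 2.
finish at shift 2 is achievable: finish -> shift 2, route -> shift 3, turn -> shift 4, press -> shift 1, tap -> shift 5.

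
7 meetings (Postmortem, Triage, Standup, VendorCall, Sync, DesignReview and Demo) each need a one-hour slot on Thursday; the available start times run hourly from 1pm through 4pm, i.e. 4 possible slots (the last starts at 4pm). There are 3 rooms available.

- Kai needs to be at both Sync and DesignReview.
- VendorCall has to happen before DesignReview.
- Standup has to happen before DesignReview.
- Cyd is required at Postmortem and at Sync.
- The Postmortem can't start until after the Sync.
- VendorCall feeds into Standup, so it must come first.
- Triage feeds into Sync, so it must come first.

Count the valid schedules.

Splitting on Postmortem: it can be 3pm (16), 4pm (40). Listing each branch's schedules as (Triage, Standup, VendorCall, Sync, DesignReview, Demo):
Postmortem=3pm: (1pm,2pm,1pm,2pm,3pm,1pm) (1pm,2pm,1pm,2pm,3pm,2pm) (1pm,2pm,1pm,2pm,3pm,3pm) (1pm,2pm,1pm,2pm,3pm,4pm) (1pm,2pm,1pm,2pm,4pm,1pm) (1pm,2pm,1pm,2pm,4pm,2pm) (1pm,2pm,1pm,2pm,4pm,3pm) (1pm,2pm,1pm,2pm,4pm,4pm) (1pm,3pm,1pm,2pm,4pm,1pm) (1pm,3pm,1pm,2pm,4pm,2pm) (1pm,3pm,1pm,2pm,4pm,3pm) (1pm,3pm,1pm,2pm,4pm,4pm) (1pm,3pm,2pm,2pm,4pm,1pm) (1pm,3pm,2pm,2pm,4pm,2pm) (1pm,3pm,2pm,2pm,4pm,3pm) (1pm,3pm,2pm,2pm,4pm,4pm) — 16.
Postmortem=4pm: (1pm,2pm,1pm,2pm,3pm,1pm) (1pm,2pm,1pm,2pm,3pm,2pm) (1pm,2pm,1pm,2pm,3pm,3pm) (1pm,2pm,1pm,2pm,3pm,4pm) (1pm,2pm,1pm,2pm,4pm,1pm) (1pm,2pm,1pm,2pm,4pm,2pm) (1pm,2pm,1pm,2pm,4pm,3pm) (1pm,2pm,1pm,2pm,4pm,4pm) (1pm,2pm,1pm,3pm,4pm,1pm) (1pm,2pm,1pm,3pm,4pm,2pm) (1pm,2pm,1pm,3pm,4pm,3pm) (1pm,2pm,1pm,3pm,4pm,4pm) (1pm,3pm,1pm,2pm,4pm,1pm) (1pm,3pm,1pm,2pm,4pm,2pm) (1pm,3pm,1pm,2pm,4pm,3pm) (1pm,3pm,1pm,2pm,4pm,4pm) (1pm,3pm,1pm,3pm,4pm,1pm) (1pm,3pm,1pm,3pm,4pm,2pm) (1pm,3pm,1pm,3pm,4pm,3pm) (1pm,3pm,1pm,3pm,4pm,4pm) (1pm,3pm,2pm,2pm,4pm,1pm) (1pm,3pm,2pm,2pm,4pm,2pm) (1pm,3pm,2pm,2pm,4pm,3pm) (1pm,3pm,2pm,2pm,4pm,4pm) (1pm,3pm,2pm,3pm,4pm,1pm) (1pm,3pm,2pm,3pm,4pm,2pm) (1pm,3pm,2pm,3pm,4pm,3pm) (1pm,3pm,2pm,3pm,4pm,4pm) (2pm,2pm,1pm,3pm,4pm,1pm) (2pm,2pm,1pm,3pm,4pm,2pm) (2pm,2pm,1pm,3pm,4pm,3pm) (2pm,2pm,1pm,3pm,4pm,4pm) (2pm,3pm,1pm,3pm,4pm,1pm) (2pm,3pm,1pm,3pm,4pm,2pm) (2pm,3pm,1pm,3pm,4pm,3pm) (2pm,3pm,1pm,3pm,4pm,4pm) (2pm,3pm,2pm,3pm,4pm,1pm) (2pm,3pm,2pm,3pm,4pm,2pm) (2pm,3pm,2pm,3pm,4pm,3pm) (2pm,3pm,2pm,3pm,4pm,4pm) — 40.
Summing: 16 + 40 = 56.

56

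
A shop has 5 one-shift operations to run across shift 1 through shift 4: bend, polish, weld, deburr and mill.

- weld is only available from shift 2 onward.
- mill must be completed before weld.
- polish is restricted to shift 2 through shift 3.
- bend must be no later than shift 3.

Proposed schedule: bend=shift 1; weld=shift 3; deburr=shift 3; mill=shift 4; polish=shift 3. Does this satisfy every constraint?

Invalid. mill must be completed before weld.

polish is restricted to shift 2 through shift 3 — holds.
weld is only available from shift 2 onward — holds.
bend must be no later than shift 3 — holds.
mill must be completed before weld — violated.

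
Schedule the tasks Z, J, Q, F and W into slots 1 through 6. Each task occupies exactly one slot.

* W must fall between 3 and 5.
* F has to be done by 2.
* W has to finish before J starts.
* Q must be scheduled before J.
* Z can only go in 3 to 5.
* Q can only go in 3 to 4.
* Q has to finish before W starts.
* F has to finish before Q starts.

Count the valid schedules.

Splitting on Z: it can be 3 (8), 4 (8), 5 (8). Listing each branch's schedules as (J, Q, F, W):
Z=3: (5,3,1,4) (5,3,2,4) (6,3,1,4) (6,3,1,5) (6,3,2,4) (6,3,2,5) (6,4,1,5) (6,4,2,5) — 8.
Z=4: (5,3,1,4) (5,3,2,4) (6,3,1,4) (6,3,1,5) (6,3,2,4) (6,3,2,5) (6,4,1,5) (6,4,2,5) — 8.
Z=5: (5,3,1,4) (5,3,2,4) (6,3,1,4) (6,3,1,5) (6,3,2,4) (6,3,2,5) (6,4,1,5) (6,4,2,5) — 8.
Summing: 8 + 8 + 8 = 24.

24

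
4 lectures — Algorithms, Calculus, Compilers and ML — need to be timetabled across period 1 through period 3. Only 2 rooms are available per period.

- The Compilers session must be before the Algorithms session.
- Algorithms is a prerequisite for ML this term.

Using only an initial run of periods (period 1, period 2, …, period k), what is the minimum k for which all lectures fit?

3 periods

The precedence chain requires at least 3 distinct periods.
With at most 2 per period and 4 lectures, at least 2 periods are needed.
3 works (last occupied period: period 3): for example Calculus=period 1, Compilers=period 1, Algorithms=period 2, ML=period 3.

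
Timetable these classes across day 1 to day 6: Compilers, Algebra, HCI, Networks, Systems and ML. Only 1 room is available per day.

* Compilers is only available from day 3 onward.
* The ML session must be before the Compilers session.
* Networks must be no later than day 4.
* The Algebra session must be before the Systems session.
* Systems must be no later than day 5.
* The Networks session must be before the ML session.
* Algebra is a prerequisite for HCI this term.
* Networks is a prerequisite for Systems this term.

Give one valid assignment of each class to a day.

Algebra in day 4, Compilers in day 3, HCI in day 6, ML in day 2, Networks in day 1, Systems in day 5

Checking: Networks(day 1) before ML(day 2); ML(day 2) before Compilers(day 3); Algebra(day 4) before Systems(day 5); Networks(day 1) before Systems(day 5); Algebra(day 4) before HCI(day 6); Systems=day 5 in [day 1,day 5]; Networks=day 1 in [day 1,day 4]; Compilers=day 3 in [day 3,day 6]; max 1 per day (cap 1).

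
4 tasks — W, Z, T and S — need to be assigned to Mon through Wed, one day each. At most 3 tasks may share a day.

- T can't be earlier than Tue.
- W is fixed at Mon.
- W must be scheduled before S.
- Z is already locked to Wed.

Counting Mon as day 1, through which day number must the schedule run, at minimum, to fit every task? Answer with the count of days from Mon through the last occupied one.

3 days

The precedence chain requires at least 2 distinct days.
With at most 3 per day and 4 tasks, at least 2 days are needed.
Z can't be placed before Wed — that is day 3 counting from Mon — so the schedule must run through at least 3 days.
3 works (last occupied day: Wed): for example Z=Wed, W=Mon, T=Tue, S=Tue.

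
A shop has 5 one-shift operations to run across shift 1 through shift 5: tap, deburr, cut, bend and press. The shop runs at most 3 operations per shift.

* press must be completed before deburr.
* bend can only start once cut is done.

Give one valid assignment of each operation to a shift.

deburr -> shift 2, bend -> shift 2, press -> shift 1, tap -> shift 1, cut -> shift 1

Checking: press(shift 1) before deburr(shift 2); cut(shift 1) before bend(shift 2); max 3 per shift (cap 3).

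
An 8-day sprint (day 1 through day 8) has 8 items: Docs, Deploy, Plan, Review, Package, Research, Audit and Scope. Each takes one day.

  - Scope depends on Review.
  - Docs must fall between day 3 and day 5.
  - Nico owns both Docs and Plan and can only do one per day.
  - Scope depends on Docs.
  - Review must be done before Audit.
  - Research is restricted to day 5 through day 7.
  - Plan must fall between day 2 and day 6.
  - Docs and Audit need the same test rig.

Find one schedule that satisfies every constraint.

Docs=day 3, Deploy=day 1, Audit=day 2, Plan=day 2, Review=day 1, Research=day 5, Scope=day 4, Package=day 1

Checking: Docs(day 3) before Scope(day 4); Review(day 1) before Audit(day 2); Review(day 1) before Scope(day 4); Docs(day 3) != Audit(day 2); Docs(day 3) != Plan(day 2); Research=day 5 in [day 5,day 7]; Docs=day 3 in [day 3,day 5]; Plan=day 2 in [day 2,day 6].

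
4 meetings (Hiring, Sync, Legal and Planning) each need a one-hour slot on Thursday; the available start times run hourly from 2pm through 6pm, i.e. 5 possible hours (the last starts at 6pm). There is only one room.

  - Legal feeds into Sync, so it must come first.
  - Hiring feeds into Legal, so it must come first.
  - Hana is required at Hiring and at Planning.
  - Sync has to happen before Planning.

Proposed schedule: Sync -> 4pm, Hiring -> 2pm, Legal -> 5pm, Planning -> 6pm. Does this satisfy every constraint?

No — it violates: Legal feeds into Sync, so it must come first

Sync has to happen before Planning — holds.
There is only one room — holds.
Hana is required at Hiring and at Planning — holds.
Hiring feeds into Legal, so it must come first — holds.
Legal feeds into Sync, so it must come first — violated.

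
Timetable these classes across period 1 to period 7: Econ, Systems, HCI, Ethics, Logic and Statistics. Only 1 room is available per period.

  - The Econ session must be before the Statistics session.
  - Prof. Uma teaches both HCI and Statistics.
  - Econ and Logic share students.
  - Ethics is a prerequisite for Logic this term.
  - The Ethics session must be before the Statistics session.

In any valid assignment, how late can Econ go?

period 6

Downstream work caps Econ at period 6.
Econ at period 6 is achievable: Logic=period 2; Systems=period 3; Econ=period 6; HCI=period 4; Statistics=period 7; Ethics=period 1.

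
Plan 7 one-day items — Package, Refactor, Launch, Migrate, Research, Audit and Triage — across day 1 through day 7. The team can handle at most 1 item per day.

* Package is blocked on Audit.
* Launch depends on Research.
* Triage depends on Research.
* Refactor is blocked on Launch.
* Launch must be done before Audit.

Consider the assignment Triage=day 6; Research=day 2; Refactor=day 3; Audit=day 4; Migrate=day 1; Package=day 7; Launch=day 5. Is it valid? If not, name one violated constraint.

Invalid. Refactor is blocked on Launch.

Package is blocked on Audit — holds.
Refactor is blocked on Launch — violated.
Launch depends on Research — holds.
Triage depends on Research — holds.
The team can handle at most 1 item per day — holds.
Launch must be done before Audit — violated.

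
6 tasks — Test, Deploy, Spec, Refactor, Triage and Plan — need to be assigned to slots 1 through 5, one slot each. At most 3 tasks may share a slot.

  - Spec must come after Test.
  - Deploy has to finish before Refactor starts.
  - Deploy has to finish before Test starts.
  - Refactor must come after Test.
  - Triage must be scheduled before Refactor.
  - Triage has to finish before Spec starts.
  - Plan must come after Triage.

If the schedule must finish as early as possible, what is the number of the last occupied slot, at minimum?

The precedence chain requires at least 3 distinct slots.
With at most 3 per slot and 6 tasks, at least 2 slots are needed.
3 works (last occupied slot: 3): for example Refactor=3, Spec=3, Plan=2, Triage=1, Deploy=1, Test=2.

3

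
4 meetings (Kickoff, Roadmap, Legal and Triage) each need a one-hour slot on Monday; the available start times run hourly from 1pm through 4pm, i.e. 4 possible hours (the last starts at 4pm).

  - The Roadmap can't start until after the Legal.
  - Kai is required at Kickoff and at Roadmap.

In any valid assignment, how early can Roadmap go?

Precedence pushes Roadmap to at least 2pm.
Roadmap at 2pm is achievable: Legal -> 1pm; Kickoff -> 1pm; Roadmap -> 2pm; Triage -> 1pm.

2pm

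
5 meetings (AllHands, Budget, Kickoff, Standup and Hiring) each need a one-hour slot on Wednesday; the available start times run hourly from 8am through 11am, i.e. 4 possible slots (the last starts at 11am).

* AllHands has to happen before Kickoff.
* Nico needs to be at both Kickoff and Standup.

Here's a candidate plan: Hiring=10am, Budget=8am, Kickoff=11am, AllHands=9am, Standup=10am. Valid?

Valid

Nico needs to be at both Kickoff and Standup — holds.
AllHands has to happen before Kickoff — holds.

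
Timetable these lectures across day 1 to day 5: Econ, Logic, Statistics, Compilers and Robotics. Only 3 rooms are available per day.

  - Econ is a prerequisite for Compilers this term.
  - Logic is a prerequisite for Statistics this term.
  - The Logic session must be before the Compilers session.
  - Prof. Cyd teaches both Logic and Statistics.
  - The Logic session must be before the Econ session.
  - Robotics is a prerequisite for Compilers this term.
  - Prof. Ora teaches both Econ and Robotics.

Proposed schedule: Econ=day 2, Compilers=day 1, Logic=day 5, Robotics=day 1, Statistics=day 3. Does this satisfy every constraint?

Invalid. The Logic session must be before the Compilers session.

The Logic session must be before the Compilers session — violated.
Prof. Ora teaches both Econ and Robotics — holds.
Logic is a prerequisite for Statistics this term — violated.
Prof. Cyd teaches both Logic and Statistics — holds.
Only 3 rooms are available per day — holds.
Econ is a prerequisite for Compilers this term — violated.
Robotics is a prerequisite for Compilers this term — violated.
The Logic session must be before the Econ session — violated.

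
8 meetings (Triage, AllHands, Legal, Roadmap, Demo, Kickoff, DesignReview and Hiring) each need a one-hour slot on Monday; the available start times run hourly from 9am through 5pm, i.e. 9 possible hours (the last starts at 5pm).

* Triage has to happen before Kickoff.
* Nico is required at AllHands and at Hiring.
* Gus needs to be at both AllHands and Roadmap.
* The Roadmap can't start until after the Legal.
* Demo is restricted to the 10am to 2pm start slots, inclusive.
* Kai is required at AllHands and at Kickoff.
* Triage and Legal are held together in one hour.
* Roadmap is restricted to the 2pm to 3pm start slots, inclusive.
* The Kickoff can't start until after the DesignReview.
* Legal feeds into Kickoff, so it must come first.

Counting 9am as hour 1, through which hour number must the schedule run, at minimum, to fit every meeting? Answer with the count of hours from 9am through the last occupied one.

The precedence chain requires at least 2 distinct hours.
Roadmap can't be placed before 2pm — that is hour 6 counting from 9am — so the schedule must run through at least 6 hours.
6 works (last occupied hour: 2pm): for example DesignReview=9am; Hiring=10am; AllHands=9am; Triage=9am; Legal=9am; Roadmap=2pm; Kickoff=10am; Demo=10am.

6 hours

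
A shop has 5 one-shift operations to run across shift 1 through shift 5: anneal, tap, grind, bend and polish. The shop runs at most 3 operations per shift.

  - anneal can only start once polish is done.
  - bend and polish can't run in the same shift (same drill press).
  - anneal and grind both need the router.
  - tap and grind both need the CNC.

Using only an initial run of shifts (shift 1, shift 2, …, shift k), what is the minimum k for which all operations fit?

2 shifts

The precedence chain requires at least 2 distinct shifts.
With at most 3 per shift and 5 operations, at least 2 shifts are needed.
2 works (last occupied shift: shift 2): for example grind -> shift 1; tap -> shift 2; anneal -> shift 2; bend -> shift 2; polish -> shift 1.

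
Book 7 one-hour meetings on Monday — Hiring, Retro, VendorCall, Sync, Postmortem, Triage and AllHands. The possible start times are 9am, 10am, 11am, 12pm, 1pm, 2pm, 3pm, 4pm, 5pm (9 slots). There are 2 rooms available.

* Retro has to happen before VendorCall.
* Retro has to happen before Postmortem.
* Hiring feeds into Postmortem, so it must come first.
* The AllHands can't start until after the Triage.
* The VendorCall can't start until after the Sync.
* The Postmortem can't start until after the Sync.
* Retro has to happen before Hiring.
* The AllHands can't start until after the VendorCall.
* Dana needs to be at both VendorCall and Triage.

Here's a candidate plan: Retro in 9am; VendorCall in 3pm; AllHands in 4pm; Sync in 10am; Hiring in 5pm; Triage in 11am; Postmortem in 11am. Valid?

Retro has to happen before Hiring — holds.
Retro has to happen before VendorCall — holds.
The VendorCall can't start until after the Sync — holds.
Retro has to happen before Postmortem — holds.
Hiring feeds into Postmortem, so it must come first — violated.
Dana needs to be at both VendorCall and Triage — holds.
There are 2 rooms available — holds.
The Postmortem can't start until after the Sync — holds.
The AllHands can't start until after the VendorCall — holds.
The AllHands can't start until after the Triage — holds.

No. Hiring feeds into Postmortem, so it must come first is not satisfied.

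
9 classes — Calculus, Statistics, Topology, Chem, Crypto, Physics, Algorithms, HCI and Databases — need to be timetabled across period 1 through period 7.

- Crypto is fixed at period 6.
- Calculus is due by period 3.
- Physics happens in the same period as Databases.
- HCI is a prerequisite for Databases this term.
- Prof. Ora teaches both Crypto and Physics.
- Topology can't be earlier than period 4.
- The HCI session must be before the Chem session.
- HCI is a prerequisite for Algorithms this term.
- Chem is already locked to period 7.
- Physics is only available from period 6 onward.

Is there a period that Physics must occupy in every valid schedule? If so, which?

period 7

Physics's window is period 6–period 7.
Crypto is fixed at period 6, and Physics can't share a period with Crypto.
So Physics must be period 7.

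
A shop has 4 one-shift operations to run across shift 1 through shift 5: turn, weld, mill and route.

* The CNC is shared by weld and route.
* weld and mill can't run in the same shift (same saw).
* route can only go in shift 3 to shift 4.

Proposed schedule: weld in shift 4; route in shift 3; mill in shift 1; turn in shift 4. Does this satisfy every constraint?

route can only go in shift 3 to shift 4 — holds.
weld and mill can't run in the same shift (same saw) — holds.
The CNC is shared by weld and route — holds.

Yes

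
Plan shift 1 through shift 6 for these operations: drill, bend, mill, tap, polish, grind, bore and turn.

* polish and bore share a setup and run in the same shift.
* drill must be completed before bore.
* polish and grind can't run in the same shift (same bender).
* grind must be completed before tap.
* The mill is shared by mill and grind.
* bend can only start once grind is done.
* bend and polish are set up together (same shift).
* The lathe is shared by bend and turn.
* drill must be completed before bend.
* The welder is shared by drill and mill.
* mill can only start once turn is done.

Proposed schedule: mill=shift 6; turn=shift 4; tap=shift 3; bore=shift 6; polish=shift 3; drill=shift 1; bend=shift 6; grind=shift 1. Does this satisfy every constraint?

The mill is shared by mill and grind — holds.
The welder is shared by drill and mill — holds.
bend can only start once grind is done — holds.
The lathe is shared by bend and turn — holds.
polish and grind can't run in the same shift (same bender) — holds.
mill can only start once turn is done — holds.
drill must be completed before bend — holds.
drill must be completed before bore — holds.
bend and polish are set up together (same shift) — violated.
grind must be completed before tap — holds.
polish and bore share a setup and run in the same shift — violated.

Invalid. bend and polish are set up together (same shift).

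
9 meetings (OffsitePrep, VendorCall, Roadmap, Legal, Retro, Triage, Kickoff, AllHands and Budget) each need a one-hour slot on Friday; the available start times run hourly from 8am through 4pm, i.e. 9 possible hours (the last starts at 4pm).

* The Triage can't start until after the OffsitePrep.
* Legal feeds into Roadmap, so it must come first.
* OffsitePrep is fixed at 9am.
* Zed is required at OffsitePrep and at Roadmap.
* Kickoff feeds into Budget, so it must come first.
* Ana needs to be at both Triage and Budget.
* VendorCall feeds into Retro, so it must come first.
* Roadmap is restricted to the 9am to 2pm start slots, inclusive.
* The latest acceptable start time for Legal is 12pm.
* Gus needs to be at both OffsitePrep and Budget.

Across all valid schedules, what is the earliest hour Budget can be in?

10am

Precedence pushes Budget to at least 9am.
Budget at 10am is achievable: Kickoff=8am; VendorCall=8am; Roadmap=10am; AllHands=8am; OffsitePrep=9am; Triage=11am; Retro=9am; Budget=10am; Legal=8am.
Nothing earlier works — the conflict constraints rule out every hour before 10am.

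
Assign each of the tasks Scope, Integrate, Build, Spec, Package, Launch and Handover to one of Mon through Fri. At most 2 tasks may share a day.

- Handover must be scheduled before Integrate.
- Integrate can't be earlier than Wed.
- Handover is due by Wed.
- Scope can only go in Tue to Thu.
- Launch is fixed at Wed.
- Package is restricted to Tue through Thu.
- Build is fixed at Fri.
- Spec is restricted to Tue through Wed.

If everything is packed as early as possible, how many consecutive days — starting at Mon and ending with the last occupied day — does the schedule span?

5

The precedence chain requires at least 2 distinct days.
With at most 2 per day and 7 tasks, at least 4 days are needed.
Build can't be placed before Fri — that is day 5 counting from Mon — so the schedule must run through at least 5 days.
5 works (last occupied day: Fri): for example Scope -> Tue, Handover -> Mon, Package -> Thu, Integrate -> Wed, Spec -> Tue, Launch -> Wed, Build -> Fri.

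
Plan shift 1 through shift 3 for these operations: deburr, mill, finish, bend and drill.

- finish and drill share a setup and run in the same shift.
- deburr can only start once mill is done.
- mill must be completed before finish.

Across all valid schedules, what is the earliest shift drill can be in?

Drill must be in the same shift as finish, which can't be before shift 2, so drill is at least shift 2.
drill at shift 2 is achievable: drill=shift 2, finish=shift 2, deburr=shift 2, bend=shift 1, mill=shift 1.

shift 2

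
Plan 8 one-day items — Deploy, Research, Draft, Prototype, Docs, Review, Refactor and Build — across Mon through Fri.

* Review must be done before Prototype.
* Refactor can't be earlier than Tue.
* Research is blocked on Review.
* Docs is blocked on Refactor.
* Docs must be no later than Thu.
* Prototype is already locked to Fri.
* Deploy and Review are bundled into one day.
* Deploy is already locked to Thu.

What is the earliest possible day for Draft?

Draft at Mon is achievable: Build -> Mon, Deploy -> Thu, Draft -> Mon, Research -> Fri, Review -> Thu, Prototype -> Fri, Docs -> Wed, Refactor -> Tue.

Mon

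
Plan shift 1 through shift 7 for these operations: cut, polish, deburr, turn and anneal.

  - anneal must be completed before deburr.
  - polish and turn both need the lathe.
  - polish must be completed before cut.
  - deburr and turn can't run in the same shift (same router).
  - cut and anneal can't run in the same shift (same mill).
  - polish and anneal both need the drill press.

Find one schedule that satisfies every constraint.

deburr -> shift 4; polish -> shift 1; cut -> shift 2; anneal -> shift 3; turn -> shift 2

Checking: anneal(shift 3) before deburr(shift 4); polish(shift 1) before cut(shift 2); polish(shift 1) != turn(shift 2); deburr(shift 4) != turn(shift 2); cut(shift 2) != anneal(shift 3); polish(shift 1) != anneal(shift 3).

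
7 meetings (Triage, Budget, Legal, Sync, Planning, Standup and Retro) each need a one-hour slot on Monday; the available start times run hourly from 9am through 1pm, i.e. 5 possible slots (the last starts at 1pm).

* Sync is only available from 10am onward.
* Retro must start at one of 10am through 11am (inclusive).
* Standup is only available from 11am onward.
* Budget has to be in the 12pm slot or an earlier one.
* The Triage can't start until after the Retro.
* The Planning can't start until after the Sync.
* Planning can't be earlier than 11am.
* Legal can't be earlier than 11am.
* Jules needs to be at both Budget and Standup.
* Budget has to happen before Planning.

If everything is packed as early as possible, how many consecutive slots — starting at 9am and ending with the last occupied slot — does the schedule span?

3 slots

The precedence chain requires at least 2 distinct slots.
Legal can't be placed before 11am — that is slot 3 counting from 9am — so the schedule must run through at least 3 slots.
3 works (last occupied slot: 11am): for example Planning in 11am, Standup in 11am, Sync in 10am, Legal in 11am, Retro in 10am, Budget in 9am, Triage in 11am.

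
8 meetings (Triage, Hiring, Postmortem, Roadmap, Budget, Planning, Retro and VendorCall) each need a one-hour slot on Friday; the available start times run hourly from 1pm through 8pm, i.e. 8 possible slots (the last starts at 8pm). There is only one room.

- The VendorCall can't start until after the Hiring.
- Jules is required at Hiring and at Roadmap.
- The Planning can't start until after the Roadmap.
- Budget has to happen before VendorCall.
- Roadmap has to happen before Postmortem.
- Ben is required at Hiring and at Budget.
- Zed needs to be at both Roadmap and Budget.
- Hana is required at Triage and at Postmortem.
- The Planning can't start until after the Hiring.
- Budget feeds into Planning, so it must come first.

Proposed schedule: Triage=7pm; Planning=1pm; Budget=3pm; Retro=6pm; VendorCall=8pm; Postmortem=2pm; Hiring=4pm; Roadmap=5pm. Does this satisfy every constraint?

No — it violates: The Planning can't start until after the Roadmap

Hana is required at Triage and at Postmortem — holds.
The VendorCall can't start until after the Hiring — holds.
The Planning can't start until after the Roadmap — violated.
Jules is required at Hiring and at Roadmap — holds.
Ben is required at Hiring and at Budget — holds.
Zed needs to be at both Roadmap and Budget — holds.
The Planning can't start until after the Hiring — violated.
Budget has to happen before VendorCall — holds.
Budget feeds into Planning, so it must come first — violated.
Roadmap has to happen before Postmortem — violated.
There is only one room — holds.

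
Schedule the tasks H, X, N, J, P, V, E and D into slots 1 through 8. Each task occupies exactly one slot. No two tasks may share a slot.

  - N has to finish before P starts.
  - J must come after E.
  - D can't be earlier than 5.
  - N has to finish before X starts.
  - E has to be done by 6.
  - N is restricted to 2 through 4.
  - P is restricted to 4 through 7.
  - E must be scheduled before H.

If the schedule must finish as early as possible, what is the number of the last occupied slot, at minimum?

The precedence chain requires at least 2 distinct slots.
With at most 1 per slot and 8 tasks, at least 8 slots are needed.
D can't be placed before 5, so the schedule must run through at least slot 5.
8 works (last occupied slot: 8): for example N=2, D=5, V=8, X=6, J=7, P=4, H=3, E=1.

slot 8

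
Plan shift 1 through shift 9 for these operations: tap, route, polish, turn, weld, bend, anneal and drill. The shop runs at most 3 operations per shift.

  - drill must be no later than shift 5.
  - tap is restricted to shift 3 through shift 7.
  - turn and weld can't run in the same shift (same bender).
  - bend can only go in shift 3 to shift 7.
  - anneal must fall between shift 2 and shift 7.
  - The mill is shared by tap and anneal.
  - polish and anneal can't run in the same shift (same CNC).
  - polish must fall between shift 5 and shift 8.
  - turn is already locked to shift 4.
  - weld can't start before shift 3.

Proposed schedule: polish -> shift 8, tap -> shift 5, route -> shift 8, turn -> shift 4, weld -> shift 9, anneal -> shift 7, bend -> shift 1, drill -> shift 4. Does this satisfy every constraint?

No — it violates: bend can only go in shift 3 to shift 7

tap is restricted to shift 3 through shift 7 — holds.
turn and weld can't run in the same shift (same bender) — holds.
The mill is shared by tap and anneal — holds.
bend can only go in shift 3 to shift 7 — violated.
polish must fall between shift 5 and shift 8 — holds.
polish and anneal can't run in the same shift (same CNC) — holds.
The shop runs at most 3 operations per shift — holds.
turn is already locked to shift 4 — holds.
weld can't start before shift 3 — holds.
drill must be no later than shift 5 — holds.
anneal must fall between shift 2 and shift 7 — holds.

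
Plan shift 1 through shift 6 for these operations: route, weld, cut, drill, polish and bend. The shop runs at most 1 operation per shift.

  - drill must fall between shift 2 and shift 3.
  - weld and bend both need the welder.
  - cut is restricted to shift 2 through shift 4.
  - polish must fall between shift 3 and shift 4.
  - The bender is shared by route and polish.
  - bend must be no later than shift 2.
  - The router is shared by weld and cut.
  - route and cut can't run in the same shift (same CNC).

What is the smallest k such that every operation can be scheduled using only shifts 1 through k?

6

With at most 1 per shift and 6 operations, at least 6 shifts are needed.
polish can't be placed before shift 3, so the schedule must run through at least shift 3.
6 works (last occupied shift: shift 6): for example cut -> shift 4, drill -> shift 2, weld -> shift 6, route -> shift 5, polish -> shift 3, bend -> shift 1.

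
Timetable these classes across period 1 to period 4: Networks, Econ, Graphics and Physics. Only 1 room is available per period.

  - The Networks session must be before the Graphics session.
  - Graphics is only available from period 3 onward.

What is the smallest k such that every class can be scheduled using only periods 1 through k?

4

The precedence chain requires at least 2 distinct periods.
With at most 1 per period and 4 classes, at least 4 periods are needed.
Graphics can't be placed before period 3, so the schedule must run through at least period 3.
4 works (last occupied period: period 4): for example Networks=period 1; Physics=period 4; Graphics=period 3; Econ=period 2.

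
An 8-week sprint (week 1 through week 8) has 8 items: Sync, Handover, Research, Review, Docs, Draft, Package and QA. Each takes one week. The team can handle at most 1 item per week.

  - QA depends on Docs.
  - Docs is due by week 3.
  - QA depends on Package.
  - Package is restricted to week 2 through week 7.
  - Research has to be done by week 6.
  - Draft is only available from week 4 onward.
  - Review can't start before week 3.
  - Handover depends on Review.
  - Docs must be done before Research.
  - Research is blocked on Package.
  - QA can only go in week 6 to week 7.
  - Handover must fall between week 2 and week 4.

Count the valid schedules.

Splitting on Research: it can be week 5 (4), week 6 (4). Listing each branch's schedules as (Sync, Handover, Review, Docs, Draft, Package, QA) by week number:
Research=week 5: (6,4,3,1,8,2,7) (7,4,3,1,8,2,6) (8,4,3,1,6,2,7) (8,4,3,1,7,2,6) — 4.
Research=week 6: (1,4,3,2,8,5,7) (2,4,3,1,8,5,7) (5,4,3,1,8,2,7) (8,4,3,1,5,2,7) — 4.
Summing: 4 + 4 = 8.

8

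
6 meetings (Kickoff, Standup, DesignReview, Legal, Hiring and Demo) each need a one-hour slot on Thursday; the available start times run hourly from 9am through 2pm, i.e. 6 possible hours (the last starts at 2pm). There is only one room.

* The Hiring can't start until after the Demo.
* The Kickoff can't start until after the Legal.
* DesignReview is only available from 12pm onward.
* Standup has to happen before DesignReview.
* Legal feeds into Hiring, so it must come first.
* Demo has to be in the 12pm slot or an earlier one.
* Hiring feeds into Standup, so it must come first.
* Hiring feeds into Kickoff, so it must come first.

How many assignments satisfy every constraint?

6

Splitting on Kickoff: it can be 12pm (2), 1pm (2), 2pm (2). Listing each branch's schedules as (Standup, DesignReview, Legal, Hiring, Demo):
Kickoff=12pm: (1pm,2pm,9am,11am,10am) (1pm,2pm,10am,11am,9am) — 2.
Kickoff=1pm: (12pm,2pm,9am,11am,10am) (12pm,2pm,10am,11am,9am) — 2.
Kickoff=2pm: (12pm,1pm,9am,11am,10am) (12pm,1pm,10am,11am,9am) — 2.
Summing: 2 + 2 + 2 = 6.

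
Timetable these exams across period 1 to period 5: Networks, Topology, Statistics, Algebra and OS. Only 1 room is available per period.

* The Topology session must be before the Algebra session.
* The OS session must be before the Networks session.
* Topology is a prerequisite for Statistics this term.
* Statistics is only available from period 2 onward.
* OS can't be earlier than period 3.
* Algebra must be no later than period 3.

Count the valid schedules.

4

Enumerating: OS -> period 3, Algebra -> period 2, Networks -> period 5, Topology -> period 1, Statistics -> period 4 | Networks in period 4, Topology in period 1, OS in period 3, Algebra in period 2, Statistics in period 5 | Algebra=period 2, Topology=period 1, Statistics=period 3, Networks=period 5, OS=period 4 | OS=period 4, Statistics=period 2, Networks=period 5, Topology=period 1, Algebra=period 3.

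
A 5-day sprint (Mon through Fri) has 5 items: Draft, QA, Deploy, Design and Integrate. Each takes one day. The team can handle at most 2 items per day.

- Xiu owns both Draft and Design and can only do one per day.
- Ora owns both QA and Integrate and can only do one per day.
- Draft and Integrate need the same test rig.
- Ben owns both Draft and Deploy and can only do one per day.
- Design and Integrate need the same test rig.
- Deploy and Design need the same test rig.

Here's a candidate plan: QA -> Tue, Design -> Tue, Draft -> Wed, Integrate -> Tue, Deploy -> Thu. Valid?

Invalid. Design and Integrate need the same test rig.

Deploy and Design need the same test rig — holds.
Ora owns both QA and Integrate and can only do one per day — violated.
Draft and Integrate need the same test rig — holds.
Xiu owns both Draft and Design and can only do one per day — holds.
The team can handle at most 2 items per day — violated.
Design and Integrate need the same test rig — violated.
Ben owns both Draft and Deploy and can only do one per day — holds.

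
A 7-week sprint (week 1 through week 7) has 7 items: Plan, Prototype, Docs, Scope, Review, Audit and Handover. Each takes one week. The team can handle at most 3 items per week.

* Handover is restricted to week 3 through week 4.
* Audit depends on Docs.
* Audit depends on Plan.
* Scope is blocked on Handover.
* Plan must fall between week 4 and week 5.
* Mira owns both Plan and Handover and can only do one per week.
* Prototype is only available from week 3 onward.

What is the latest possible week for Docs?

Downstream work caps Docs at week 6.
Docs at week 6 is achievable: Review -> week 1, Scope -> week 4, Plan -> week 4, Docs -> week 6, Handover -> week 3, Prototype -> week 3, Audit -> week 7.

week 6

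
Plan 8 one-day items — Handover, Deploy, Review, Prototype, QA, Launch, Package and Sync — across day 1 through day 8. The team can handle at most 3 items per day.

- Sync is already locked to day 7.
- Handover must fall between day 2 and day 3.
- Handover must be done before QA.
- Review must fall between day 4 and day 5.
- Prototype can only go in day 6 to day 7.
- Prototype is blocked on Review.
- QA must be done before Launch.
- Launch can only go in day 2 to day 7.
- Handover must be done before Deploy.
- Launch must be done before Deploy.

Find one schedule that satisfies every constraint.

Review in day 4; Package in day 1; Launch in day 4; Handover in day 2; Sync in day 7; QA in day 3; Prototype in day 6; Deploy in day 5

Checking: Handover(day 2) before Deploy(day 5); QA(day 3) before Launch(day 4); Handover(day 2) before QA(day 3); Review(day 4) before Prototype(day 6); Launch(day 4) before Deploy(day 5); Launch=day 4 in [day 2,day 7]; Review=day 4 in [day 4,day 5]; Handover=day 2 in [day 2,day 3]; Prototype=day 6 in [day 6,day 7]; Sync=day 7 in [day 7,day 7]; max 2 per day (cap 3).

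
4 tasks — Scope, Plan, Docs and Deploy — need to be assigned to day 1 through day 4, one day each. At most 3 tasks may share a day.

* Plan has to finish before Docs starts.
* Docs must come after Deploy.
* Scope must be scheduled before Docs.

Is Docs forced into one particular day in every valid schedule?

Docs can be day 2 (e.g. Docs -> day 2, Scope -> day 1, Plan -> day 1, Deploy -> day 1) or day 3 (e.g. Docs in day 3, Deploy in day 1, Scope in day 1, Plan in day 1).

No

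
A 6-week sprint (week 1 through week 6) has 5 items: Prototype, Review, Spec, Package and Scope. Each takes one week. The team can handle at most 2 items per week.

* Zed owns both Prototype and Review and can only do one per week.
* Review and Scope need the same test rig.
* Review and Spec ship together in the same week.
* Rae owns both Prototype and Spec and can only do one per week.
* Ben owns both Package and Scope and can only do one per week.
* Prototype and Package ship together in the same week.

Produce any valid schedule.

Prototype -> week 1, Package -> week 1, Scope -> week 3, Review -> week 2, Spec -> week 2

Checking: Review(week 2) != Scope(week 3); Prototype(week 1) != Review(week 2); Prototype(week 1) != Spec(week 2); Package(week 1) != Scope(week 3); Prototype = Package = week 1; Review = Spec = week 2; max 2 per week (cap 2).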